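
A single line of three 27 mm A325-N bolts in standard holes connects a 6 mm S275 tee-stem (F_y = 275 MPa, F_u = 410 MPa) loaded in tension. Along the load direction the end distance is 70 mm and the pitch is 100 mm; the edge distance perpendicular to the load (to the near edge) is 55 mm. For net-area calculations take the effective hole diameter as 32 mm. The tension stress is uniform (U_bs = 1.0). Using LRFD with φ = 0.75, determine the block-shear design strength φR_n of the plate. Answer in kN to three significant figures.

Shear plane L_v = 70 + 2·100 = 270 mm; A_gv = 270 × 6 = 1620 mm².
A_nv = (270 − 2.5·32) × 6 = 1140 mm².
A_nt = (55 − 0.5·32) × 6 = 234 mm².
0.6 F_u A_nv = 280.4 kN; 0.6 F_y A_gv = 267.3 kN → shear yielding governs the shear term.
R_n = 267.3 + 1.0 × 410 × 234 / 1000 = 363.2 kN.
Design strength φR_n = 0.75 × 363.2 = 272 kN.

272 kN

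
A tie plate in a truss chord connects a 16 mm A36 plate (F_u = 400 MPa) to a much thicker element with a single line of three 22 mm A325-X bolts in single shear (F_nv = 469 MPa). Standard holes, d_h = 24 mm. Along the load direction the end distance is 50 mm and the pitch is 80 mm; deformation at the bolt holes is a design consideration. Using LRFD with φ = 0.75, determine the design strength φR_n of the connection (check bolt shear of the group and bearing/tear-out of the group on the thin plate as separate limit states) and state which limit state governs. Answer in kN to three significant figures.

Bolt shear: A_b = π·22²/4 = 380.1 mm²; R_n = 469 × 380.1 × 3 × 1 / 1000 = 534.8 kN → 0.75 × 534.8 = 401 kN.
Bearing (1.2 l_c t F_u ≤ 2.4 d t F_u): upper limit = 2.4·22·16·400 / 1000 = 337.9 kN.
  Edge l_c = 50 − 24/2 = 38 → r_n = 291.8 kN; interior l_c = 80 − 24 = 56 → r_n = 337.9 kN.
  R_n,bearing = 1·291.8 + 2·337.9 = 967.7 kN → 0.75 × 967.7 = 726 kN.
Bolt shear governs: 401 kN.

401 kN (bolt shear governs)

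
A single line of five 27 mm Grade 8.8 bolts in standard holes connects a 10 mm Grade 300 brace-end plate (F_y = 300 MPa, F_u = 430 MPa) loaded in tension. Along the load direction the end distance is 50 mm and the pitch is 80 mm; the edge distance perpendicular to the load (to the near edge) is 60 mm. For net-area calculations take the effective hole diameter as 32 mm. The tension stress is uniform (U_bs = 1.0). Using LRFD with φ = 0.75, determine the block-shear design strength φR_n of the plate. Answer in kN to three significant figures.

Shear plane L_v = 50 + 4·80 = 370 mm; A_gv = 370 × 10 = 3700 mm².
A_nv = (370 − 4.5·32) × 10 = 2260 mm².
A_nt = (60 − 0.5·32) × 10 = 440 mm².
0.6 F_u A_nv = 583.1 kN; 0.6 F_y A_gv = 666 kN → shear rupture governs the shear term.
R_n = 583.1 + 1.0 × 430 × 440 / 1000 = 772.3 kN.
Design strength φR_n = 0.75 × 772.3 = 579 kN.

579 kN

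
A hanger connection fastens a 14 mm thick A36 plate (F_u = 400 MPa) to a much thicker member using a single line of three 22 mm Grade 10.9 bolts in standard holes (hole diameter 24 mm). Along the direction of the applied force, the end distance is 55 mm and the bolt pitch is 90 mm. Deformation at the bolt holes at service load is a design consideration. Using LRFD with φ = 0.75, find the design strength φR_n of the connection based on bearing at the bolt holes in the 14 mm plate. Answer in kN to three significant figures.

660 kN

Per bolt r_n = 1.2 l_c t F_u ≤ 2.4 d t F_u; upper limit = 2.4 × 22 × 14 × 400 / 1000 = 295.7 kN.
Edge bolt: l_c = 55 − 24/2 = 43 mm → 1.2 × 43 × 14 × 400 / 1000 = 289 → r_n = 289 kN.
Interior bolts: l_c = 90 − 24 = 66 mm → 1.2 × 66 × 14 × 400 / 1000 = 443.5 → r_n = 295.7 kN.
R_n = 1 × 289 + 2 × 295.7 = 880.3 kN.
Design strength φR_n = 0.75 × 880.3 = 660 kN.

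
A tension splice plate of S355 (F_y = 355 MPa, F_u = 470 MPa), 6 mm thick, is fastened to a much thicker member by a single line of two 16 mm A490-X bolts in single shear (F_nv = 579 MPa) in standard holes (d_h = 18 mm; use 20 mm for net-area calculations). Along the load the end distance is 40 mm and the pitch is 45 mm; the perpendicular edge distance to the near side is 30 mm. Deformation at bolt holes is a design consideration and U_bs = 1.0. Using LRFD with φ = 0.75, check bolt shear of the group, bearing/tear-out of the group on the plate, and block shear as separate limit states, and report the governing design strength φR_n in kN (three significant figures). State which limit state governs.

112 kN (block shear governs)

Bolt shear: A_b = π·16²/4 = 201.1 mm²; R_n = 579 × 201.1 × 2 × 1 / 1000 = 232.8 kN → 0.75 × 232.8 = 175 kN.
Bearing: edge l_c = 31, r_n = 104.9 kN; interior l_c = 27, r_n = 91.37 kN; R_n = 104.9 + 1·91.37 = 196.3 kN → 147 kN.
Block shear: A_gv = 510, A_nv = 330, A_nt = 120 mm²; R_n = min(0.6F_uA_nv, 0.6F_yA_gv) + U_bs·F_u·A_nt = 149.5 kN → 112 kN.
Block shear governs: 112 kN.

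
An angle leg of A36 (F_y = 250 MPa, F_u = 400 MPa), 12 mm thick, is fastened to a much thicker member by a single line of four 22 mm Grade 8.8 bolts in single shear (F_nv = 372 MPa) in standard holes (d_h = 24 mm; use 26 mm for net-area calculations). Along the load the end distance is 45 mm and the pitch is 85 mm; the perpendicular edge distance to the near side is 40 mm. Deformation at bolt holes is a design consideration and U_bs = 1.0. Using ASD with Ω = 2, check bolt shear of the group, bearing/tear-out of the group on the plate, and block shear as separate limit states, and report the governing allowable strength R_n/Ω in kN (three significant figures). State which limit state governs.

283 kN (bolt shear governs)

Bolt shear: A_b = π·22²/4 = 380.1 mm²; R_n = 372 × 380.1 × 4 × 1 / 1000 = 565.6 kN → 565.6 / 2 = 283 kN.
Bearing: edge l_c = 33, r_n = 190.1 kN; interior l_c = 61, r_n = 253.4 kN; R_n = 190.1 + 3·253.4 = 950.4 kN → 475 kN.
Block shear: A_gv = 3600, A_nv = 2508, A_nt = 324 mm²; R_n = min(0.6F_uA_nv, 0.6F_yA_gv) + U_bs·F_u·A_nt = 669.6 kN → 335 kN.
Bolt shear governs: 283 kN.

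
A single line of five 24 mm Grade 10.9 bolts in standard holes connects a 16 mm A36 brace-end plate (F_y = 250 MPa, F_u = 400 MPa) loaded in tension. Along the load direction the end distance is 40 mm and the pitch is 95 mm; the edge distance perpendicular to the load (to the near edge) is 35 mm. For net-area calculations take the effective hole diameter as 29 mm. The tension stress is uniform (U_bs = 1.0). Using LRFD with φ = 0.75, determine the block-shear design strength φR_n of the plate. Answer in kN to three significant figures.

854 kN

Shear plane L_v = 40 + 4·95 = 420 mm; A_gv = 420 × 16 = 6720 mm².
A_nv = (420 − 4.5·29) × 16 = 4632 mm².
A_nt = (35 − 0.5·29) × 16 = 328 mm².
0.6 F_u A_nv = 1112 kN; 0.6 F_y A_gv = 1008 kN → shear yielding governs the shear term.
R_n = 1008 + 1.0 × 400 × 328 / 1000 = 1139 kN.
Design strength φR_n = 0.75 × 1139 = 854 kN.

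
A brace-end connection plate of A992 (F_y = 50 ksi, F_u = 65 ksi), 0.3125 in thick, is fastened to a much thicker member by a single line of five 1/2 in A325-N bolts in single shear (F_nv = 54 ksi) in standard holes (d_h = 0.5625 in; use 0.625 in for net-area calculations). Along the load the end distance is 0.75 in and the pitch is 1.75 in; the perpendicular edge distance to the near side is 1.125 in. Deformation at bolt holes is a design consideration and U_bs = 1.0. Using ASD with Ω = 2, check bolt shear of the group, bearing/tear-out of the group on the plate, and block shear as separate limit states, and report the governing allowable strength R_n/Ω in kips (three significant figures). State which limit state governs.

26.5 kips (bolt shear governs)

Bolt shear: A_b = π·0.5²/4 = 0.1963 in²; R_n = 54 × 0.1963 × 5 × 1 = 53.01 kips → 53.01 / 2 = 26.5 kips.
Bearing: edge l_c = 0.4688, r_n = 11.43 kips; interior l_c = 1.188, r_n = 24.38 kips; R_n = 11.43 + 4·24.38 = 108.9 kips → 54.5 kips.
Block shear: A_gv = 2.422, A_nv = 1.543, A_nt = 0.2539 in²; R_n = min(0.6F_uA_nv, 0.6F_yA_gv) + U_bs·F_u·A_nt = 76.68 kips → 38.3 kips.
Bolt shear governs: 26.5 kips.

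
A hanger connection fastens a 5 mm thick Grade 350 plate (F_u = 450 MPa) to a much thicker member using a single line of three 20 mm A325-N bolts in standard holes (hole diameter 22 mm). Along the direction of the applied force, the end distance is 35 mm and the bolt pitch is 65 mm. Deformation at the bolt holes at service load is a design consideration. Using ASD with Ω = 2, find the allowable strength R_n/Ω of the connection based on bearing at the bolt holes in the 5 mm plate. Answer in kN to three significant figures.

Per bolt r_n = 1.2 l_c t F_u ≤ 2.4 d t F_u; upper limit = 2.4 × 20 × 5 × 450 / 1000 = 108 kN.
Edge bolt: l_c = 35 − 22/2 = 24 mm → 1.2 × 24 × 5 × 450 / 1000 = 64.8 → r_n = 64.8 kN.
Interior bolts: l_c = 65 − 22 = 43 mm → 1.2 × 43 × 5 × 450 / 1000 = 116.1 → r_n = 108 kN.
R_n = 1 × 64.8 + 2 × 108 = 280.8 kN.
Allowable strength R_n/Ω = 280.8 / 2 = 140 kN.

140 kN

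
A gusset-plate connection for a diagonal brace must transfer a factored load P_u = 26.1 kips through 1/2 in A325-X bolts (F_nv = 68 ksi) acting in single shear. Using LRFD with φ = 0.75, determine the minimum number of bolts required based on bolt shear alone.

3 bolts

A_b = π·0.5²/4 = 0.1963 in².
Per-bolt design strength φR_n = 0.75 × 68 × 0.1963 × 1 = 10.01 kips.
n ≥ 26.1 / 10.01 = 2.606 → use 3 bolts.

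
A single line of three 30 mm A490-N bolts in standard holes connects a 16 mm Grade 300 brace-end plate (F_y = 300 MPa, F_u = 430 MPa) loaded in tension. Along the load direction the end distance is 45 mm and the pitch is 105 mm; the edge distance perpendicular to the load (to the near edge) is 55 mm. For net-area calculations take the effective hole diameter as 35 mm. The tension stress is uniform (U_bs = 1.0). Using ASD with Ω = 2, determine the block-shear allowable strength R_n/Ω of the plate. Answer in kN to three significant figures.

Shear plane L_v = 45 + 2·105 = 255 mm; A_gv = 255 × 16 = 4080 mm².
A_nv = (255 − 2.5·35) × 16 = 2680 mm².
A_nt = (55 − 0.5·35) × 16 = 600 mm².
0.6 F_u A_nv = 691.4 kN; 0.6 F_y A_gv = 734.4 kN → shear rupture governs the shear term.
R_n = 691.4 + 1.0 × 430 × 600 / 1000 = 949.4 kN.
Allowable strength R_n/Ω = 949.4 / 2 = 475 kN.

475 kN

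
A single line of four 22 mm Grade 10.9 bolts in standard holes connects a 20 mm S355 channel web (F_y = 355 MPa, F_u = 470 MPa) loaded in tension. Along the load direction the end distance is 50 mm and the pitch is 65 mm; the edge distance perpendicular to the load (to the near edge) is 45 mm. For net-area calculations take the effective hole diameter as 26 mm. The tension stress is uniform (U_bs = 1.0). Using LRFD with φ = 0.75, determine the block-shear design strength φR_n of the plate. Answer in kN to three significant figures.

Shear plane L_v = 50 + 3·65 = 245 mm; A_gv = 245 × 20 = 4900 mm².
A_nv = (245 − 3.5·26) × 20 = 3080 mm².
A_nt = (45 − 0.5·26) × 20 = 640 mm².
0.6 F_u A_nv = 868.6 kN; 0.6 F_y A_gv = 1044 kN → shear rupture governs the shear term.
R_n = 868.6 + 1.0 × 470 × 640 / 1000 = 1169 kN.
Design strength φR_n = 0.75 × 1169 = 877 kN.

877 kN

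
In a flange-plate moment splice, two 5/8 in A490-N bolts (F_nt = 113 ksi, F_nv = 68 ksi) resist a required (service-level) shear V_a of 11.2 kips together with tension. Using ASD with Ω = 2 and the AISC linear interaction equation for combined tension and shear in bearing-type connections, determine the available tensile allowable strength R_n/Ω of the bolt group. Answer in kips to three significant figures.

A_b = π·0.625²/4 = 0.3068 in²; f_rv = 11.2 / (2 × 0.3068) = 18.25 ksi.
F'_nt = 1.3 F_nt − (Ω F_nt / F_nv) f_rv = 1.3·113 − (2·113/68)·18.25 = 86.24 ksi, capped at F_nt → F'_nt = 86.24 ksi.
R_n = F'_nt · A_b · n = 86.24 × 0.3068 × 2 = 52.91 kips.
Allowable strength R_n/Ω = 52.91 / 2 = 26.5 kips.

26.5 kips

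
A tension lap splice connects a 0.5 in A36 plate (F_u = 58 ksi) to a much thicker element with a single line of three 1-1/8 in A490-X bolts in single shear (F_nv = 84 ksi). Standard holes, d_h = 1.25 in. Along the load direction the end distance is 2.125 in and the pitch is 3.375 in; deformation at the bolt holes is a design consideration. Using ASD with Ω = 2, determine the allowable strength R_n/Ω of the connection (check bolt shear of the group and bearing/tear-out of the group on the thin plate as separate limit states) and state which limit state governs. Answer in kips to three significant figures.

Bolt shear: A_b = π·1.125²/4 = 0.994 in²; R_n = 84 × 0.994 × 3 × 1 = 250.5 kips → 250.5 / 2 = 125 kips.
Bearing (1.2 l_c t F_u ≤ 2.4 d t F_u): upper limit = 2.4·1.125·0.5·58 = 78.3 kips.
  Edge l_c = 2.125 − 1.25/2 = 1.5 → r_n = 52.2 kips; interior l_c = 3.375 − 1.25 = 2.125 → r_n = 73.95 kips.
  R_n,bearing = 1·52.2 + 2·73.95 = 200.1 kips → 200.1 / 2 = 100 kips.
Bearing governs: 100 kips.

100 kips (bearing governs)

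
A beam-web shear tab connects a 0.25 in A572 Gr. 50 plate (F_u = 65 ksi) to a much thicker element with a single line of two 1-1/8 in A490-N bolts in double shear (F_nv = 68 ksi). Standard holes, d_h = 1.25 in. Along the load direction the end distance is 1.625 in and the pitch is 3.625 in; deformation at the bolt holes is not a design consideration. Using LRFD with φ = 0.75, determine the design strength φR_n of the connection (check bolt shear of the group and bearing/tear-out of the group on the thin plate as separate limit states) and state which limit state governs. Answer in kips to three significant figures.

Bolt shear: A_b = π·1.125²/4 = 0.994 in²; R_n = 68 × 0.994 × 2 × 2 = 270.4 kips → 0.75 × 270.4 = 203 kips.
Bearing (1.5 l_c t F_u ≤ 3.0 d t F_u): upper limit = 3.0·1.125·0.25·65 = 54.84 kips.
  Edge l_c = 1.625 − 1.25/2 = 1 → r_n = 24.38 kips; interior l_c = 3.625 − 1.25 = 2.375 → r_n = 54.84 kips.
  R_n,bearing = 1·24.38 + 1·54.84 = 79.22 kips → 0.75 × 79.22 = 59.4 kips.
Bearing governs: 59.4 kips.

59.4 kips (bearing governs)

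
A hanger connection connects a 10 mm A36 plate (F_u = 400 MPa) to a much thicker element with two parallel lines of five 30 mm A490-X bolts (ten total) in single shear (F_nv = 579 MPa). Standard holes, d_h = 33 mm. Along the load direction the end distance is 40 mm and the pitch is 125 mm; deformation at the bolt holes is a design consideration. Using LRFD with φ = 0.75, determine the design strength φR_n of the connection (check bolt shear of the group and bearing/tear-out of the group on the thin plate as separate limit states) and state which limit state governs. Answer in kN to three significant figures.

Bolt shear: A_b = π·30²/4 = 706.9 mm²; R_n = 579 × 706.9 × 10 × 1 / 1000 = 4093 kN → 0.75 × 4093 = 3070 kN.
Bearing (1.2 l_c t F_u ≤ 2.4 d t F_u): upper limit = 2.4·30·10·400 / 1000 = 288 kN.
  Edge l_c = 40 − 33/2 = 23.5 → r_n = 112.8 kN; interior l_c = 125 − 33 = 92 → r_n = 288 kN.
  R_n,bearing = 2·112.8 + 8·288 = 2530 kN → 0.75 × 2530 = 1900 kN.
Bearing governs: 1900 kN.

1900 kN (bearing governs)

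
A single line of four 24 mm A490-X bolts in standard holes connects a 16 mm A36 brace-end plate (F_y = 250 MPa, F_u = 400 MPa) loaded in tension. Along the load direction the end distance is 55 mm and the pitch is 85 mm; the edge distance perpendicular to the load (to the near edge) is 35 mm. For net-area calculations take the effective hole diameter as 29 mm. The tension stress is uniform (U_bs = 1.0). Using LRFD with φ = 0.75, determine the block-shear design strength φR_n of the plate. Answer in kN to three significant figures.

Shear plane L_v = 55 + 3·85 = 310 mm; A_gv = 310 × 16 = 4960 mm².
A_nv = (310 − 3.5·29) × 16 = 3336 mm².
A_nt = (35 − 0.5·29) × 16 = 328 mm².
0.6 F_u A_nv = 800.6 kN; 0.6 F_y A_gv = 744 kN → shear yielding governs the shear term.
R_n = 744 + 1.0 × 400 × 328 / 1000 = 875.2 kN.
Design strength φR_n = 0.75 × 875.2 = 656 kN.

656 kN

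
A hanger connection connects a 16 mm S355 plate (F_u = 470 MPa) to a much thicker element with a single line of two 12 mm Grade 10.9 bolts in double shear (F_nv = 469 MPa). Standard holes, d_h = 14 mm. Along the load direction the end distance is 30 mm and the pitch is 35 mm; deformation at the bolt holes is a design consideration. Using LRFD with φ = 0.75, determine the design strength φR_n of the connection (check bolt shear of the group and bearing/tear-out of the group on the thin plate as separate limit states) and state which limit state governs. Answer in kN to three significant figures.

159 kN (bolt shear governs)

Bolt shear: A_b = π·12²/4 = 113.1 mm²; R_n = 469 × 113.1 × 2 × 2 / 1000 = 212.2 kN → 0.75 × 212.2 = 159 kN.
Bearing (1.2 l_c t F_u ≤ 2.4 d t F_u): upper limit = 2.4·12·16·470 / 1000 = 216.6 kN.
  Edge l_c = 30 − 14/2 = 23 → r_n = 207.6 kN; interior l_c = 35 − 14 = 21 → r_n = 189.5 kN.
  R_n,bearing = 1·207.6 + 1·189.5 = 397.1 kN → 0.75 × 397.1 = 298 kN.
Bolt shear governs: 159 kN.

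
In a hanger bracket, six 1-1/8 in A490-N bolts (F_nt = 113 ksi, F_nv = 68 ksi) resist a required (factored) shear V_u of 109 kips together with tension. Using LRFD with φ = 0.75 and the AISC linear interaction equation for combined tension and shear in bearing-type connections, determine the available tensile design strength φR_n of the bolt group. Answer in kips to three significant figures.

A_b = π·1.125²/4 = 0.994 in²; f_rv = 109 / (6 × 0.994) = 18.28 ksi.
F'_nt = 1.3 F_nt − (F_nt / φF_nv) f_rv = 1.3·113 − (113/(0.75·68))·18.28 = 106.4 ksi, capped at F_nt → F'_nt = 106.4 ksi.
R_n = F'_nt · A_b · n = 106.4 × 0.994 × 6 = 634.6 kips.
Design strength φR_n = 0.75 × 634.6 = 476 kips.

476 kips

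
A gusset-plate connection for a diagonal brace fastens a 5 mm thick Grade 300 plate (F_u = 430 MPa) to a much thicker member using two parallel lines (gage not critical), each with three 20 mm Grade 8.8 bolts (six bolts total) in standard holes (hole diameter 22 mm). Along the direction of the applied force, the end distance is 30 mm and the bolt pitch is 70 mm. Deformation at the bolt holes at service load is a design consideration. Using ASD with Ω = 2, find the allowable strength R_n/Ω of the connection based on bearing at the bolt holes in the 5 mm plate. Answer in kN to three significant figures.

Per bolt r_n = 1.2 l_c t F_u ≤ 2.4 d t F_u; upper limit = 2.4 × 20 × 5 × 430 / 1000 = 103.2 kN.
Edge bolt: l_c = 30 − 22/2 = 19 mm → 1.2 × 19 × 5 × 430 / 1000 = 49.02 → r_n = 49.02 kN.
Interior bolts: l_c = 70 − 22 = 48 mm → 1.2 × 48 × 5 × 430 / 1000 = 123.8 → r_n = 103.2 kN.
R_n = 2 × 49.02 + 4 × 103.2 = 510.8 kN.
Allowable strength R_n/Ω = 510.8 / 2 = 255 kN.

255 kN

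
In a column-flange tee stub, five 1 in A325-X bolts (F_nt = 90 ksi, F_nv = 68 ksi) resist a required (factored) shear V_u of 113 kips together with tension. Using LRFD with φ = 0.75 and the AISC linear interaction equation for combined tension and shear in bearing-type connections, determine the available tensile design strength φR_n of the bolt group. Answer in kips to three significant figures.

A_b = π·1²/4 = 0.7854 in²; f_rv = 113 / (5 × 0.7854) = 28.78 ksi.
F'_nt = 1.3 F_nt − (F_nt / φF_nv) f_rv = 1.3·90 − (90/(0.75·68))·28.78 = 66.22 ksi, capped at F_nt → F'_nt = 66.22 ksi.
R_n = F'_nt · A_b · n = 66.22 × 0.7854 × 5 = 260 kips.
Design strength φR_n = 0.75 × 260 = 195 kips.

195 kips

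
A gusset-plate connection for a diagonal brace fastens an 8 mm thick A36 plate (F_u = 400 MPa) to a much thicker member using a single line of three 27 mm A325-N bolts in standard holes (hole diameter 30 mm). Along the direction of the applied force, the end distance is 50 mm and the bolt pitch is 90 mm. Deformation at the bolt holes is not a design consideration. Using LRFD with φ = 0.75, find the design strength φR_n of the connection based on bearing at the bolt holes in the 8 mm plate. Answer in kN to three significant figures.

515 kN

Per bolt r_n = 1.5 l_c t F_u ≤ 3.0 d t F_u; upper limit = 3.0 × 27 × 8 × 400 / 1000 = 259.2 kN.
Edge bolt: l_c = 50 − 30/2 = 35 mm → 1.5 × 35 × 8 × 400 / 1000 = 168 → r_n = 168 kN.
Interior bolts: l_c = 90 − 30 = 60 mm → 1.5 × 60 × 8 × 400 / 1000 = 288 → r_n = 259.2 kN.
R_n = 1 × 168 + 2 × 259.2 = 686.4 kN.
Design strength φR_n = 0.75 × 686.4 = 515 kN.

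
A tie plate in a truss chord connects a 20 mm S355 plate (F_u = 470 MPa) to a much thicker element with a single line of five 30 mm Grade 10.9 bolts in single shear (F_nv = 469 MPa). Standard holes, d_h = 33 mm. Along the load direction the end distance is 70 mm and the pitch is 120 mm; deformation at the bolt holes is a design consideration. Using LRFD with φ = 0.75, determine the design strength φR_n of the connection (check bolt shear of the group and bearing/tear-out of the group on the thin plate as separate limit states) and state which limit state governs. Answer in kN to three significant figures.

Bolt shear: A_b = π·30²/4 = 706.9 mm²; R_n = 469 × 706.9 × 5 × 1 / 1000 = 1658 kN → 0.75 × 1658 = 1240 kN.
Bearing (1.2 l_c t F_u ≤ 2.4 d t F_u): upper limit = 2.4·30·20·470 / 1000 = 676.8 kN.
  Edge l_c = 70 − 33/2 = 53.5 → r_n = 603.5 kN; interior l_c = 120 − 33 = 87 → r_n = 676.8 kN.
  R_n,bearing = 1·603.5 + 4·676.8 = 3311 kN → 0.75 × 3311 = 2480 kN.
Bolt shear governs: 1240 kN.

1240 kN (bolt shear governs)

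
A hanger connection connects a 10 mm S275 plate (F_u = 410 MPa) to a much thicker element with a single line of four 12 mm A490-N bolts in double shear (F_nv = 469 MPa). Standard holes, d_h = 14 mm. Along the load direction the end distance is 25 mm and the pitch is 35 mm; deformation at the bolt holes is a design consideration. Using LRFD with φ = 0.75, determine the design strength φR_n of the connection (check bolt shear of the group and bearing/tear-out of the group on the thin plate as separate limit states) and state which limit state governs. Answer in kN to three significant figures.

299 kN (bearing governs)

Bolt shear: A_b = π·12²/4 = 113.1 mm²; R_n = 469 × 113.1 × 4 × 2 / 1000 = 424.3 kN → 0.75 × 424.3 = 318 kN.
Bearing (1.2 l_c t F_u ≤ 2.4 d t F_u): upper limit = 2.4·12·10·410 / 1000 = 118.1 kN.
  Edge l_c = 25 − 14/2 = 18 → r_n = 88.56 kN; interior l_c = 35 − 14 = 21 → r_n = 103.3 kN.
  R_n,bearing = 1·88.56 + 3·103.3 = 398.5 kN → 0.75 × 398.5 = 299 kN.
Bearing governs: 299 kN.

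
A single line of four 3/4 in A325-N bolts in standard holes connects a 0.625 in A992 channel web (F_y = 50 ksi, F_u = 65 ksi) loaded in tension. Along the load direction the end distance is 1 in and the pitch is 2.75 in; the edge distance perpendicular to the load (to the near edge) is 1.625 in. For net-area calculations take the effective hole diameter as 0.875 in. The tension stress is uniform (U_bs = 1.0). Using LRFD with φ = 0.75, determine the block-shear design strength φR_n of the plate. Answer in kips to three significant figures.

Shear plane L_v = 1 + 3·2.75 = 9.25 in; A_gv = 9.25 × 0.625 = 5.781 in².
A_nv = (9.25 − 3.5·0.875) × 0.625 = 3.867 in².
A_nt = (1.625 − 0.5·0.875) × 0.625 = 0.7422 in².
0.6 F_u A_nv = 150.8 kips; 0.6 F_y A_gv = 173.4 kips → shear rupture governs the shear term.
R_n = 150.8 + 1.0 × 65 × 0.7422 = 199.1 kips.
Design strength φR_n = 0.75 × 199.1 = 149 kips.

149 kips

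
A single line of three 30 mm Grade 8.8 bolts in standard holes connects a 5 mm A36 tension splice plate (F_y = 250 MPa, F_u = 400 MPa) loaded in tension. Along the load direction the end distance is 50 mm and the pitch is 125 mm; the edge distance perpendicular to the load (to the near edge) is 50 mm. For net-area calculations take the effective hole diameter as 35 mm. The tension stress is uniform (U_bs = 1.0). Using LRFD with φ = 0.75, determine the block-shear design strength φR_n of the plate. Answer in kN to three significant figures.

Shear plane L_v = 50 + 2·125 = 300 mm; A_gv = 300 × 5 = 1500 mm².
A_nv = (300 − 2.5·35) × 5 = 1062 mm².
A_nt = (50 − 0.5·35) × 5 = 162.5 mm².
0.6 F_u A_nv = 255 kN; 0.6 F_y A_gv = 225 kN → shear yielding governs the shear term.
R_n = 225 + 1.0 × 400 × 162.5 / 1000 = 290 kN.
Design strength φR_n = 0.75 × 290 = 218 kN.

218 kN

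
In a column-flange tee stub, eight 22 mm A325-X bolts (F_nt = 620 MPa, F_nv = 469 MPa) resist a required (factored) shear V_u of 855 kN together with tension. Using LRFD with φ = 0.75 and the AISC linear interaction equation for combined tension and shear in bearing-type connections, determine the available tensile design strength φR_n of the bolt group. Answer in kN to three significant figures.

A_b = π·22²/4 = 380.1 mm²; f_rv = 855 × 1000 / (8 × 380.1) = 281.2 MPa.
F'_nt = 1.3 F_nt − (F_nt / φF_nv) f_rv = 1.3·620 − (620/(0.75·469))·281.2 = 310.4 MPa, capped at F_nt → F'_nt = 310.4 MPa.
R_n = F'_nt · A_b · n = 310.4 × 380.1 × 8 / 1000 = 944.1 kN.
Design strength φR_n = 0.75 × 944.1 = 708 kN.

708 kN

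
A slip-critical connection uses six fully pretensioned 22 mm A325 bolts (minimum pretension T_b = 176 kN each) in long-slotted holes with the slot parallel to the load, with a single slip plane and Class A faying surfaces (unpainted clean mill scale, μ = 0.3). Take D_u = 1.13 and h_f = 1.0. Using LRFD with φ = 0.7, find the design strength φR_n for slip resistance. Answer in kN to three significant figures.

R_n = μ · D_u · h_f · T_b · n_s · n_b = 0.3 × 1.13 × 1.0 × 176 × 1 × 6 = 358 kN.
Design strength φR_n = 0.7 × 358 = 251 kN.

251 kN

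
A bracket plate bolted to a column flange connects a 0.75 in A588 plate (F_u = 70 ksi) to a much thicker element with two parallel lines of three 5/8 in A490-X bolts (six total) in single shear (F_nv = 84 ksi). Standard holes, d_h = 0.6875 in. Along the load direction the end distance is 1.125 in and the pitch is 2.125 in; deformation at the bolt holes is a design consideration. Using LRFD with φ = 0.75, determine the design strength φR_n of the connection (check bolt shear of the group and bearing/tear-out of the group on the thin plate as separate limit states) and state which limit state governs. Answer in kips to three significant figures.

Bolt shear: A_b = π·0.625²/4 = 0.3068 in²; R_n = 84 × 0.3068 × 6 × 1 = 154.6 kips → 0.75 × 154.6 = 116 kips.
Bearing (1.2 l_c t F_u ≤ 2.4 d t F_u): upper limit = 2.4·0.625·0.75·70 = 78.75 kips.
  Edge l_c = 1.125 − 0.6875/2 = 0.7812 → r_n = 49.22 kips; interior l_c = 2.125 − 0.6875 = 1.438 → r_n = 78.75 kips.
  R_n,bearing = 2·49.22 + 4·78.75 = 413.4 kips → 0.75 × 413.4 = 310 kips.
Bolt shear governs: 116 kips.

116 kips (bolt shear governs)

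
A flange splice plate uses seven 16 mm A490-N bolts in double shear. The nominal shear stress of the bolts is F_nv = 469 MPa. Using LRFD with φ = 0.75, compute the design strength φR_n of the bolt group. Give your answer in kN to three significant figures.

A_b = π × 16² / 4 = 201.1 mm².
R_n = F_nv · A_b · n · n_s = 469 × 201.1 × 7 × 2 / 1000 = 1320 kN.
Design strength φR_n = 0.75 × 1320 = 990 kN.

990 kN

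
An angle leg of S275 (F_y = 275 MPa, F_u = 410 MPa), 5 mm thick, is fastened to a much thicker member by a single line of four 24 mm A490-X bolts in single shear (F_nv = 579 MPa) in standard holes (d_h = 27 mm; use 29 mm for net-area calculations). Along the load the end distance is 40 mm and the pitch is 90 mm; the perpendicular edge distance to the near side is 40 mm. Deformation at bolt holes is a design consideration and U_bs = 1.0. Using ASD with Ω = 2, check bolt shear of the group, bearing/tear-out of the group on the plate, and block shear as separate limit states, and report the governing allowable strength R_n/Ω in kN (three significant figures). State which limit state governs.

Bolt shear: A_b = π·24²/4 = 452.4 mm²; R_n = 579 × 452.4 × 4 × 1 / 1000 = 1048 kN → 1048 / 2 = 524 kN.
Bearing: edge l_c = 26.5, r_n = 65.19 kN; interior l_c = 63, r_n = 118.1 kN; R_n = 65.19 + 3·118.1 = 419.4 kN → 210 kN.
Block shear: A_gv = 1550, A_nv = 1042, A_nt = 127.5 mm²; R_n = min(0.6F_uA_nv, 0.6F_yA_gv) + U_bs·F_u·A_nt = 308 kN → 154 kN.
Block shear governs: 154 kN.

154 kN (block shear governs)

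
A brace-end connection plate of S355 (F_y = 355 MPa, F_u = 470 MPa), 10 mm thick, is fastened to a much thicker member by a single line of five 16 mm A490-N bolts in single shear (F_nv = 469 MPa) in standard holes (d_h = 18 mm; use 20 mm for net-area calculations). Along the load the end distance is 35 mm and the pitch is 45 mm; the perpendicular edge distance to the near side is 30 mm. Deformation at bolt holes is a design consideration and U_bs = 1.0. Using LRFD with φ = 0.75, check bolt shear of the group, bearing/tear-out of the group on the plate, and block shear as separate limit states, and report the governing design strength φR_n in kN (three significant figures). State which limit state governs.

335 kN (block shear governs)

Bolt shear: A_b = π·16²/4 = 201.1 mm²; R_n = 469 × 201.1 × 5 × 1 / 1000 = 471.5 kN → 0.75 × 471.5 = 354 kN.
Bearing: edge l_c = 26, r_n = 146.6 kN; interior l_c = 27, r_n = 152.3 kN; R_n = 146.6 + 4·152.3 = 755.8 kN → 567 kN.
Block shear: A_gv = 2150, A_nv = 1250, A_nt = 200 mm²; R_n = min(0.6F_uA_nv, 0.6F_yA_gv) + U_bs·F_u·A_nt = 446.5 kN → 335 kN.
Block shear governs: 335 kN.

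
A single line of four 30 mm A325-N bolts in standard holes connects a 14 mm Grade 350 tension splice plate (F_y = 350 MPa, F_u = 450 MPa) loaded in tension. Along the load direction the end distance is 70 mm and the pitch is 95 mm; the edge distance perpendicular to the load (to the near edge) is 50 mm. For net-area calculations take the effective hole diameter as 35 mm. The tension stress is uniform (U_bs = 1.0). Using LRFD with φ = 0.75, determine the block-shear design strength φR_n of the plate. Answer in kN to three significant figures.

813 kN

Shear plane L_v = 70 + 3·95 = 355 mm; A_gv = 355 × 14 = 4970 mm².
A_nv = (355 − 3.5·35) × 14 = 3255 mm².
A_nt = (50 − 0.5·35) × 14 = 455 mm².
0.6 F_u A_nv = 878.9 kN; 0.6 F_y A_gv = 1044 kN → shear rupture governs the shear term.
R_n = 878.9 + 1.0 × 450 × 455 / 1000 = 1084 kN.
Design strength φR_n = 0.75 × 1084 = 813 kN.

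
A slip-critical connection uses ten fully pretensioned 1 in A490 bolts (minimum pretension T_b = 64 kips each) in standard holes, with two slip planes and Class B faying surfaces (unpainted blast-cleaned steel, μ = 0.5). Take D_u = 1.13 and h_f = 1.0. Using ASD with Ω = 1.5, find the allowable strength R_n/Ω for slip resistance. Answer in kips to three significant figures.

R_n = μ · D_u · h_f · T_b · n_s · n_b = 0.5 × 1.13 × 1.0 × 64 × 2 × 10 = 723.2 kips.
Allowable strength R_n/Ω = 723.2 / 1.5 = 482 kips.

482 kips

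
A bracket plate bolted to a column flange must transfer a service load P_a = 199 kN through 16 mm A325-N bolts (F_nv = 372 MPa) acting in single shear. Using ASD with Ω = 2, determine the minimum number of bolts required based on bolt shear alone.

6 bolts

A_b = π·16²/4 = 201.1 mm².
Per-bolt allowable strength R_n/Ω = 372 × 201.1 × 1 / 1000 / 2 = 37.4 kN.
n ≥ 199 / 37.4 = 5.321 → use 6 bolts.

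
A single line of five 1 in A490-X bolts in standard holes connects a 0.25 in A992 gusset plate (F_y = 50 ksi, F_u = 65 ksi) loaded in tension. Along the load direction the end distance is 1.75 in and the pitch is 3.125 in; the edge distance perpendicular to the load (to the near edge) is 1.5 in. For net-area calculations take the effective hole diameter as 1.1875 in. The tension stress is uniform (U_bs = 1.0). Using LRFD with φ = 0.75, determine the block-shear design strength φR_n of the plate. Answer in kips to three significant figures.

76.2 kips

Shear plane L_v = 1.75 + 4·3.125 = 14.25 in; A_gv = 14.25 × 0.25 = 3.562 in².
A_nv = (14.25 − 4.5·1.1875) × 0.25 = 2.227 in².
A_nt = (1.5 − 0.5·1.1875) × 0.25 = 0.2266 in².
0.6 F_u A_nv = 86.84 kips; 0.6 F_y A_gv = 106.9 kips → shear rupture governs the shear term.
R_n = 86.84 + 1.0 × 65 × 0.2266 = 101.6 kips.
Design strength φR_n = 0.75 × 101.6 = 76.2 kips.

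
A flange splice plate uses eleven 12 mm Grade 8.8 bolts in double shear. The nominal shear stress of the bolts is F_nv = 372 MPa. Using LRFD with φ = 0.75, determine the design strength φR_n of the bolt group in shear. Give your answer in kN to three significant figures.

694 kN

A_b = π × 12² / 4 = 113.1 mm².
R_n = F_nv · A_b · n · n_s = 372 × 113.1 × 11 × 2 / 1000 = 925.6 kN.
Design strength φR_n = 0.75 × 925.6 = 694 kN.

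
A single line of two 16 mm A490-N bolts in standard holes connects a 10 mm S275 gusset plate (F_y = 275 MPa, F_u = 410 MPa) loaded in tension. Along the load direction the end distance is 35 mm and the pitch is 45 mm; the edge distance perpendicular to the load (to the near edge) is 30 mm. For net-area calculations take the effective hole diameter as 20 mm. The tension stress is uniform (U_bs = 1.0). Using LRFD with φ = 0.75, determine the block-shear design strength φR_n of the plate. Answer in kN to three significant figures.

154 kN

Shear plane L_v = 35 + 1·45 = 80 mm; A_gv = 80 × 10 = 800 mm².
A_nv = (80 − 1.5·20) × 10 = 500 mm².
A_nt = (30 − 0.5·20) × 10 = 200 mm².
0.6 F_u A_nv = 123 kN; 0.6 F_y A_gv = 132 kN → shear rupture governs the shear term.
R_n = 123 + 1.0 × 410 × 200 / 1000 = 205 kN.
Design strength φR_n = 0.75 × 205 = 154 kN.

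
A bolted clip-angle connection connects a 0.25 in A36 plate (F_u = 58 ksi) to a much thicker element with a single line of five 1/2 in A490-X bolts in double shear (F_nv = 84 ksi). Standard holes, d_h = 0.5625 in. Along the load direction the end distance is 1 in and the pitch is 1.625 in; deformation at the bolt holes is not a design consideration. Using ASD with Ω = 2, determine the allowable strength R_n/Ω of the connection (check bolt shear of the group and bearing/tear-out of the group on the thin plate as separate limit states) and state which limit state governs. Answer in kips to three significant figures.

Bolt shear: A_b = π·0.5²/4 = 0.1963 in²; R_n = 84 × 0.1963 × 5 × 2 = 164.9 kips → 164.9 / 2 = 82.5 kips.
Bearing (1.5 l_c t F_u ≤ 3.0 d t F_u): upper limit = 3.0·0.5·0.25·58 = 21.75 kips.
  Edge l_c = 1 − 0.5625/2 = 0.7188 → r_n = 15.63 kips; interior l_c = 1.625 − 0.5625 = 1.062 → r_n = 21.75 kips.
  R_n,bearing = 1·15.63 + 4·21.75 = 102.6 kips → 102.6 / 2 = 51.3 kips.
Bearing governs: 51.3 kips.

51.3 kips (bearing governs)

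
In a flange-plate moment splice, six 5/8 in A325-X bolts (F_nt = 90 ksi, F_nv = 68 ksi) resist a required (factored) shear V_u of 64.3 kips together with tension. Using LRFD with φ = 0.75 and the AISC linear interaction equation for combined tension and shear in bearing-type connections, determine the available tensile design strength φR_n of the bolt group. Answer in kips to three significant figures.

76.4 kips

A_b = π·0.625²/4 = 0.3068 in²; f_rv = 64.3 / (6 × 0.3068) = 34.93 ksi.
F'_nt = 1.3 F_nt − (F_nt / φF_nv) f_rv = 1.3·90 − (90/(0.75·68))·34.93 = 55.36 ksi, capped at F_nt → F'_nt = 55.36 ksi.
R_n = F'_nt · A_b · n = 55.36 × 0.3068 × 6 = 101.9 kips.
Design strength φR_n = 0.75 × 101.9 = 76.4 kips.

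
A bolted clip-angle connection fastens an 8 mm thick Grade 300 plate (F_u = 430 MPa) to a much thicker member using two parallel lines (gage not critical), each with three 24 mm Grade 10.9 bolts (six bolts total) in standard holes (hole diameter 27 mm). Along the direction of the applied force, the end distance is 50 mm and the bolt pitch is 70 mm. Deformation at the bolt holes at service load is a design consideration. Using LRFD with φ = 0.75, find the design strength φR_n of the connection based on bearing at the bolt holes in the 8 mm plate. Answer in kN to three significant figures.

759 kN

Per bolt r_n = 1.2 l_c t F_u ≤ 2.4 d t F_u; upper limit = 2.4 × 24 × 8 × 430 / 1000 = 198.1 kN.
Edge bolt: l_c = 50 − 27/2 = 36.5 mm → 1.2 × 36.5 × 8 × 430 / 1000 = 150.7 → r_n = 150.7 kN.
Interior bolts: l_c = 70 − 27 = 43 mm → 1.2 × 43 × 8 × 430 / 1000 = 177.5 → r_n = 177.5 kN.
R_n = 2 × 150.7 + 4 × 177.5 = 1011 kN.
Design strength φR_n = 0.75 × 1011 = 759 kN.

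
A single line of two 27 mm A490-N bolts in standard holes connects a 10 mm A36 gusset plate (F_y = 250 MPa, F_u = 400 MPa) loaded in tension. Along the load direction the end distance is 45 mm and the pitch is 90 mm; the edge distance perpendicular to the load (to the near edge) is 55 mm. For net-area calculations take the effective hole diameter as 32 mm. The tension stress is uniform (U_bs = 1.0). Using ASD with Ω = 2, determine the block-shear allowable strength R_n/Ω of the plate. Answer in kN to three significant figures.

Shear plane L_v = 45 + 1·90 = 135 mm; A_gv = 135 × 10 = 1350 mm².
A_nv = (135 − 1.5·32) × 10 = 870 mm².
A_nt = (55 − 0.5·32) × 10 = 390 mm².
0.6 F_u A_nv = 208.8 kN; 0.6 F_y A_gv = 202.5 kN → shear yielding governs the shear term.
R_n = 202.5 + 1.0 × 400 × 390 / 1000 = 358.5 kN.
Allowable strength R_n/Ω = 358.5 / 2 = 179 kN.

179 kN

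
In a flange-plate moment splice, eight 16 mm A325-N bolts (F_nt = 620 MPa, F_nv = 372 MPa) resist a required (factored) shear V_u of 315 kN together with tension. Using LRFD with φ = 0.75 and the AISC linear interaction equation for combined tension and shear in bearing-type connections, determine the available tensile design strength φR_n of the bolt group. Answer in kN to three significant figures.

447 kN

A_b = π·16²/4 = 201.1 mm²; f_rv = 315 × 1000 / (8 × 201.1) = 195.8 MPa.
F'_nt = 1.3 F_nt − (F_nt / φF_nv) f_rv = 1.3·620 − (620/(0.75·372))·195.8 = 370.8 MPa, capped at F_nt → F'_nt = 370.8 MPa.
R_n = F'_nt · A_b · n = 370.8 × 201.1 × 8 / 1000 = 596.4 kN.
Design strength φR_n = 0.75 × 596.4 = 447 kN.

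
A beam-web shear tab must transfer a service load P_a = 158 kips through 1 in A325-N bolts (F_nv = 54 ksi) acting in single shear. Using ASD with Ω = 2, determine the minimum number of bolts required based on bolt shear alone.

8 bolts

A_b = π·1²/4 = 0.7854 in².
Per-bolt allowable strength R_n/Ω = 54 × 0.7854 × 1 / 2 = 21.21 kips.
n ≥ 158 / 21.21 = 7.451 → use 8 bolts.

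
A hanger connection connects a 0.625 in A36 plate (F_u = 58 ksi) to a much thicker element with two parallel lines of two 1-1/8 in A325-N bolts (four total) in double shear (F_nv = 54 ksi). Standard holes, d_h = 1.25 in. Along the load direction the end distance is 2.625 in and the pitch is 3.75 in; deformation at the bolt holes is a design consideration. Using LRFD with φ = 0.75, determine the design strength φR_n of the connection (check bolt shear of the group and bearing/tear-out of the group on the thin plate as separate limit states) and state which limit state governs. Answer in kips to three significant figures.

Bolt shear: A_b = π·1.125²/4 = 0.994 in²; R_n = 54 × 0.994 × 4 × 2 = 429.4 kips → 0.75 × 429.4 = 322 kips.
Bearing (1.2 l_c t F_u ≤ 2.4 d t F_u): upper limit = 2.4·1.125·0.625·58 = 97.87 kips.
  Edge l_c = 2.625 − 1.25/2 = 2 → r_n = 87 kips; interior l_c = 3.75 − 1.25 = 2.5 → r_n = 97.87 kips.
  R_n,bearing = 2·87 + 2·97.87 = 369.8 kips → 0.75 × 369.8 = 277 kips.
Bearing governs: 277 kips.

277 kips (bearing governs)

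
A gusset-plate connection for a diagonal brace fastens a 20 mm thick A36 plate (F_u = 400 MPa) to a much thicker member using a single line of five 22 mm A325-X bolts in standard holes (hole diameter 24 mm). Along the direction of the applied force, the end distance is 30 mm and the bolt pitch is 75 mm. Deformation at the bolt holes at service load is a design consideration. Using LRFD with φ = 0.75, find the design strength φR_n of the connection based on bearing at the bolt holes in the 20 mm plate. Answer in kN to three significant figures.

1400 kN

Per bolt r_n = 1.2 l_c t F_u ≤ 2.4 d t F_u; upper limit = 2.4 × 22 × 20 × 400 / 1000 = 422.4 kN.
Edge bolt: l_c = 30 − 24/2 = 18 mm → 1.2 × 18 × 20 × 400 / 1000 = 172.8 → r_n = 172.8 kN.
Interior bolts: l_c = 75 − 24 = 51 mm → 1.2 × 51 × 20 × 400 / 1000 = 489.6 → r_n = 422.4 kN.
R_n = 1 × 172.8 + 4 × 422.4 = 1862 kN.
Design strength φR_n = 0.75 × 1862 = 1400 kN.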